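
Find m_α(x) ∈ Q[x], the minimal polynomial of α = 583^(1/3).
m_α(x) = x^3 - 583

α satisfies α^3 = 583, so x^3 - 583 annihilates α. By the rational root test, a rational root p/q (in lowest terms) of x^3 - 583 would satisfy p^3 = 583 q^3, forcing q = 1 and p^3 = 583; but 583 is not a perfect cube, contradiction. A monic cubic over Q with no rational root is irreducible (any nontrivial factorization would include a linear factor). Hence x^3 - 583 is the minimal polynomial of α, and in particular [Q(α):Q] = 3.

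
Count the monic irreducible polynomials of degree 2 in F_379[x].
There are 71631 monic irreducible polynomials of degree 2 over F_379

Each element of F_{379^2} that lies in no proper subfield is a root of exactly one monic irreducible of degree 2 over F_379, and each such polynomial has 2 distinct roots in F_{379^2}. By Möbius inversion the count is N_379(2) = (1/2) Σ_{d|2} μ(2/d) · 379^d = (1/2)(μ(2)·379^1 + μ(1)·379^2) = 143262/2 = 71631.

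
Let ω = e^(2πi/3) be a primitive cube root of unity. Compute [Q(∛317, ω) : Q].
[Q(∛317, ω) : Q] = 6

[Q(∛317):Q] = 3 (min poly x^3 - 317, irreducible since 317 is not a perfect cube). [Q(ω):Q] = 2 (min poly x^2 + x + 1). Since Q(∛317) ⊂ R and ω ∉ R, we have ω ∉ Q(∛317), so x^2 + x + 1 remains irreducible over Q(∛317) and [Q(∛317, ω) : Q(∛317)] = 2. By the tower law, [Q(∛317, ω) : Q] = 3 · 2 = 6. (In fact Q(∛317, ω) is the splitting field of x^3 - 317 over Q.)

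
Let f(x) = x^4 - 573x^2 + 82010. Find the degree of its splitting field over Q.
[K : Q] = 4

Solving the quadratic in x^2: x^2 = (573 ± √(573^2 - 4·82010))/2 = (573 ± √289)/2 = (573 ± 17)/2, giving x^2 = 278 or x^2 = 295. So f(x) = (x^2 - 278)(x^2 - 295) and the roots of f are ±√278, ±√295. Hence the splitting field is K = Q(√278, √295). Since 278 and 295 are distinct squarefree integers > 1, their product 82010 is not a perfect square, so √295 ∉ Q(√278). By the tower law [K:Q] = [Q(√278,√295):Q(√278)] · [Q(√278):Q] = 2 · 2 = 4.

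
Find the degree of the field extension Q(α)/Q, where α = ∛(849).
[Q(α):Q] = 3

The minimal polynomial of α is x^3 - 849, irreducible over Q since 849 is not a perfect cube (so x^3 - 849 has no rational root). Hence [Q(α):Q] = deg(m_α) = 3.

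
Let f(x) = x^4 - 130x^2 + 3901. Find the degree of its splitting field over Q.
[K : Q] = 4

Solving the quadratic in x^2: x^2 = (130 ± √(130^2 - 4·3901))/2 = (130 ± √1296)/2 = (130 ± 36)/2, giving x^2 = 83 or x^2 = 47. So f(x) = (x^2 - 83)(x^2 - 47) and the roots of f are ±√83, ±√47. Hence the splitting field is K = Q(√83, √47). Since 83 and 47 are distinct squarefree integers > 1, their product 3901 is not a perfect square, so √47 ∉ Q(√83). By the tower law [K:Q] = [Q(√83,√47):Q(√83)] · [Q(√83):Q] = 2 · 2 = 4.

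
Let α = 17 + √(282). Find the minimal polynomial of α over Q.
m_α(x) = x^2 - 34x + 7

From α - 17 = √(282), squaring gives (α - 17)^2 = 282, i.e. α^2 - 34α + 289 = 282, so α^2 - 34α + 7 = 0. The discriminant of x^2 - 34x + 7 is (-34)^2 - 4·(7) = 1156 - 28 = 1128, and 4·(282) is not a perfect square in Q since 282 is squarefree and ≠ 1. Hence x^2 - 34x + 7 is irreducible over Q and is the minimal polynomial of α.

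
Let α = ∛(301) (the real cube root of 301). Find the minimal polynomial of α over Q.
m_α(x) = x^3 - 301

α satisfies α^3 = 301, so x^3 - 301 annihilates α. By the rational root test, a rational root p/q (in lowest terms) of x^3 - 301 would satisfy p^3 = 301 q^3, forcing q = 1 and p^3 = 301; but 301 is not a perfect cube, contradiction. A monic cubic over Q with no rational root is irreducible (any nontrivial factorization would include a linear factor). Hence x^3 - 301 is the minimal polynomial of α, and in particular [Q(α):Q] = 3.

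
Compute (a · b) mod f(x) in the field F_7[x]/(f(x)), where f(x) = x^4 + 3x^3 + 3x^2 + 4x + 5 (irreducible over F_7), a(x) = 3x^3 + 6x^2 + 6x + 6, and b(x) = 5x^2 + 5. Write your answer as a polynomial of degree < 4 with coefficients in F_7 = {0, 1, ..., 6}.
a · b ≡ 3x^3 + 3x^2 + x (mod f(x))

Multiply in F_7[x]: a(x)·b(x) = (3x^3 + 6x^2 + 6x + 6)·(5x^2 + 5) = x^5 + 2x^4 + 3x^3 + 4x^2 + 2x + 2. This has degree ≥ 4, so divide by f(x) over F_7: x^5 + 2x^4 + 3x^3 + 4x^2 + 2x + 2 = (x + 6)·(x^4 + 3x^3 + 3x^2 + 4x + 5) + (3x^3 + 3x^2 + x). Hence a·b ≡ 3x^3 + 3x^2 + x (mod f). (F_7[x]/(f) is a field with 7^4 = 2401 elements since f is irreducible of degree 4.)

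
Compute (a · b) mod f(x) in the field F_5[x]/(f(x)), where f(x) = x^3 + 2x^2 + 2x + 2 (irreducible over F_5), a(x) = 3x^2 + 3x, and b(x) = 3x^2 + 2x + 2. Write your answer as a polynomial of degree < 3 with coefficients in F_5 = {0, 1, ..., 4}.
a · b ≡ 4x + 1 (mod f(x))

Multiply in F_5[x]: a(x)·b(x) = (3x^2 + 3x)·(3x^2 + 2x + 2) = 4x^4 + 2x^2 + x. This has degree ≥ 3, so divide by f(x) over F_5: 4x^4 + 2x^2 + x = (4x + 2)·(x^3 + 2x^2 + 2x + 2) + (4x + 1). Hence a·b ≡ 4x + 1 (mod f). (F_5[x]/(f) is a field with 5^3 = 125 elements since f is irreducible of degree 3.)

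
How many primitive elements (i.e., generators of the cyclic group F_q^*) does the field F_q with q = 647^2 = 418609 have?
There are φ(418608) = 124416 primitive elements

F_q^* is cyclic of order q - 1 = 418608. A cyclic group of order m has exactly φ(m) generators. Here m = 418608 = 2^4 · 3^4 · 17 · 19, so the number of primitive elements is φ(418608) = 124416.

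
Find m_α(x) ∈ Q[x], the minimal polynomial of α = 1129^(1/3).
m_α(x) = x^3 - 1129

α satisfies α^3 = 1129, so x^3 - 1129 annihilates α. By the rational root test, a rational root p/q (in lowest terms) of x^3 - 1129 would satisfy p^3 = 1129 q^3, forcing q = 1 and p^3 = 1129; but 1129 is not a perfect cube, contradiction. A monic cubic over Q with no rational root is irreducible (any nontrivial factorization would include a linear factor). Hence x^3 - 1129 is the minimal polynomial of α, and in particular [Q(α):Q] = 3.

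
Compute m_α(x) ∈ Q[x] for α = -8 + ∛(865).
m_α(x) = x^3 + 24x^2 + 192x - 353

Set β = α + 8 = ∛(865), so β^3 = 865. Then (α + 8)^3 - 865 = 0, i.e. α is a root of g(x) = (x + 8)^3 - 865 = x^3 + 24x^2 + 192x - 353. Since g(x) = h(x + 8) where h(x) = x^3 - 865, and h is irreducible over Q (because 865 is not a perfect cube, so h has no rational root, and a monic cubic with no rational root is irreducible), g is also irreducible (irreducibility is preserved under the substitution x → x + 8). Hence m_α(x) = x^3 + 24x^2 + 192x - 353.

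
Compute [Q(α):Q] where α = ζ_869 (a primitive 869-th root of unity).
[Q(α):Q] = 780

The minimal polynomial of ζ_869 over Q is the 869-th cyclotomic polynomial Φ_869(x), which is irreducible over Q and has degree φ(869) = 780. Hence [Q(α):Q] = φ(869) = 780.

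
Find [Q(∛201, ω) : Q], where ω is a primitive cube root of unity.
[Q(∛201, ω) : Q] = 6

[Q(∛201):Q] = 3 (min poly x^3 - 201, irreducible since 201 is not a perfect cube). [Q(ω):Q] = 2 (min poly x^2 + x + 1). Since Q(∛201) ⊂ R and ω ∉ R, we have ω ∉ Q(∛201), so x^2 + x + 1 remains irreducible over Q(∛201) and [Q(∛201, ω) : Q(∛201)] = 2. By the tower law, [Q(∛201, ω) : Q] = 3 · 2 = 6. (In fact Q(∛201, ω) is the splitting field of x^3 - 201 over Q.)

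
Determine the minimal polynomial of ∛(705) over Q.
m_α(x) = x^3 - 705

α satisfies α^3 = 705, so x^3 - 705 annihilates α. By the rational root test, a rational root p/q (in lowest terms) of x^3 - 705 would satisfy p^3 = 705 q^3, forcing q = 1 and p^3 = 705; but 705 is not a perfect cube, contradiction. A monic cubic over Q with no rational root is irreducible (any nontrivial factorization would include a linear factor). Hence x^3 - 705 is the minimal polynomial of α, and in particular [Q(α):Q] = 3.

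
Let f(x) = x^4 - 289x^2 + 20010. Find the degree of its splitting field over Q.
[K : Q] = 4

Solving the quadratic in x^2: x^2 = (289 ± √(289^2 - 4·20010))/2 = (289 ± √3481)/2 = (289 ± 59)/2, giving x^2 = 174 or x^2 = 115. So f(x) = (x^2 - 174)(x^2 - 115) and the roots of f are ±√174, ±√115. Hence the splitting field is K = Q(√174, √115). Since 174 and 115 are distinct squarefree integers > 1, their product 20010 is not a perfect square, so √115 ∉ Q(√174). By the tower law [K:Q] = [Q(√174,√115):Q(√174)] · [Q(√174):Q] = 2 · 2 = 4.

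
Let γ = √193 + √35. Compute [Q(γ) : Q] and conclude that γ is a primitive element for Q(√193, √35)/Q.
[Q(γ) : Q] = 4 (equivalently, Q(γ) = Q(√193, √35))

Obviously Q(γ) ⊆ Q(√193, √35), and [Q(√193, √35):Q] = 4 (since 193, 35 are distinct squarefree integers > 1 with 6755 not a perfect square). To show equality we compute the minimal polynomial of γ. From γ = √193 + √35: γ^2 = 193 + 2√(6755) + 35 = 228 + 2√(6755), so γ^2 - 228 = 2√(6755); squaring, (γ^2 - 228)^2 = 4·6755, i.e. γ^4 - 456γ^2 + 51984 - 27020 = 0, i.e. γ^4 - 456γ^2 + 24964 = 0. So γ is a root of x^4 - 456x^2 + 24964. This polynomial is irreducible over Q: it has no rational root (each ±√193 ± √35 is irrational), and any factorization into two quadratics over Q would force √(6755) ∈ Q (pairing opposite roots) or √193, √35 ∈ Q (other pairings), all impossible. Hence [Q(γ):Q] = 4 = [Q(√193, √35):Q], so Q(γ) = Q(√193, √35).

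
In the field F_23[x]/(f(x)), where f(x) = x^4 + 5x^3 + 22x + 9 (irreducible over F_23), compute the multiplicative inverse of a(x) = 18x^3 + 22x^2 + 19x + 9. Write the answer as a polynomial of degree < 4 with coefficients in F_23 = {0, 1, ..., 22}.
a(x)^(-1) ≡ 5x^3 + 2x^2 + 13x + 2 (mod f(x))

Since f is irreducible over F_23, F_23[x]/(f) is a field and a(x) ≠ 0 has an inverse. Apply the extended Euclidean algorithm to f(x) and a(x) in F_23[x]: f(x) = (9x + 11)·a(x) + (x^2 + 8x + 2);  a(x) = (18x + 16)·(x^2 + 8x + 2) + (16x);  (x^2 + 8x + 2) = (13x + 12)·(16x) + (2). The last nonzero remainder is the constant 2 = gcd(f, a) in F_23. Back-substituting through the division chain expresses 2 = s(x)·a(x) + t(x)·f(x) with s(x) ≡ 10x^3 + 4x^2 + 3x + 4 (mod f), so (10x^3 + 4x^2 + 3x + 4)·a(x) ≡ 2 (mod f). Multiplying by 2^(-1) ≡ 12 in F_23 gives a(x)^(-1) ≡ 12·(10x^3 + 4x^2 + 3x + 4) ≡ 5x^3 + 2x^2 + 13x + 2 (mod f). Check: (18x^3 + 22x^2 + 19x + 9)·(5x^3 + 2x^2 + 13x + 2) = 21x^6 + 8x^5 + 5x^4 + 14x^3 + 10x^2 + 17x + 18 ≡ 1 (mod x^4 + 5x^3 + 22x + 9).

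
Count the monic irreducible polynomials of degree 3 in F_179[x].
There are 1911720 monic irreducible polynomials of degree 3 over F_179

Each element of F_{179^3} that lies in no proper subfield is a root of exactly one monic irreducible of degree 3 over F_179, and each such polynomial has 3 distinct roots in F_{179^3}. By Möbius inversion the count is N_179(3) = (1/3) Σ_{d|3} μ(3/d) · 179^d = (1/3)(μ(3)·179^1 + μ(1)·179^3) = 5735160/3 = 1911720.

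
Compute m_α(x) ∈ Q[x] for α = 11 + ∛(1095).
m_α(x) = x^3 - 33x^2 + 363x - 2426

Set β = α - 11 = ∛(1095), so β^3 = 1095. Then (α - 11)^3 - 1095 = 0, i.e. α is a root of g(x) = (x - 11)^3 - 1095 = x^3 - 33x^2 + 363x - 2426. Since g(x) = h(x - 11) where h(x) = x^3 - 1095, and h is irreducible over Q (because 1095 is not a perfect cube, so h has no rational root, and a monic cubic with no rational root is irreducible), g is also irreducible (irreducibility is preserved under the substitution x → x - 11). Hence m_α(x) = x^3 - 33x^2 + 363x - 2426.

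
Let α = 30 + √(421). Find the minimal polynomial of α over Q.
m_α(x) = x^2 - 60x + 479

From α - 30 = √(421), squaring gives (α - 30)^2 = 421, i.e. α^2 - 60α + 900 = 421, so α^2 - 60α + 479 = 0. The discriminant of x^2 - 60x + 479 is (-60)^2 - 4·(479) = 3600 - 1916 = 1684, and 4·(421) is not a perfect square in Q since 421 is squarefree and ≠ 1. Hence x^2 - 60x + 479 is irreducible over Q and is the minimal polynomial of α.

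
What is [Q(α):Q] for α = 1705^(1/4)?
[Q(α):Q] = 4

α is a root of x^4 - 1705. By Eisenstein's criterion at the prime p = 5 (which divides the constant term 1705 but p^2 = 25 does not, since 1705 is squarefree), x^4 - 1705 is irreducible over Q. Hence [Q(α):Q] = 4.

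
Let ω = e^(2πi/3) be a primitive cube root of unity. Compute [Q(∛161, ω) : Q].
[Q(∛161, ω) : Q] = 6

[Q(∛161):Q] = 3 (min poly x^3 - 161, irreducible since 161 is not a perfect cube). [Q(ω):Q] = 2 (min poly x^2 + x + 1). Since Q(∛161) ⊂ R and ω ∉ R, we have ω ∉ Q(∛161), so x^2 + x + 1 remains irreducible over Q(∛161) and [Q(∛161, ω) : Q(∛161)] = 2. By the tower law, [Q(∛161, ω) : Q] = 3 · 2 = 6. (In fact Q(∛161, ω) is the splitting field of x^3 - 161 over Q.)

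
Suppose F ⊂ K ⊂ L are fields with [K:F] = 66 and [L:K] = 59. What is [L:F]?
[L:F] = 3894

The tower law says that for any tower of field extensions F ⊂ K ⊂ L with finite degrees, [L:F] = [L:K] · [K:F]. Here this gives [L:F] = 59 · 66 = 3894.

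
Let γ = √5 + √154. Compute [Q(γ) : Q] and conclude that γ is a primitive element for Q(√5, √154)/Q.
[Q(γ) : Q] = 4 (equivalently, Q(γ) = Q(√5, √154))

Obviously Q(γ) ⊆ Q(√5, √154), and [Q(√5, √154):Q] = 4 (since 5, 154 are distinct squarefree integers > 1 with 770 not a perfect square). To show equality we compute the minimal polynomial of γ. From γ = √5 + √154: γ^2 = 5 + 2√(770) + 154 = 159 + 2√(770), so γ^2 - 159 = 2√(770); squaring, (γ^2 - 159)^2 = 4·770, i.e. γ^4 - 318γ^2 + 25281 - 3080 = 0, i.e. γ^4 - 318γ^2 + 22201 = 0. So γ is a root of x^4 - 318x^2 + 22201. This polynomial is irreducible over Q: it has no rational root (each ±√5 ± √154 is irrational), and any factorization into two quadratics over Q would force √(770) ∈ Q (pairing opposite roots) or √5, √154 ∈ Q (other pairings), all impossible. Hence [Q(γ):Q] = 4 = [Q(√5, √154):Q], so Q(γ) = Q(√5, √154).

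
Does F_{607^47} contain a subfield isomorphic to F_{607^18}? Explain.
No: F_{607^18} is not a subfield of F_{607^47}

F_{p^m} embeds in F_{p^n} iff m | n. Here 18 ∤ 47 (since 47 = 2·18 + 11 with remainder 11 ≠ 0), so F_{607^18} is not a subfield of F_{607^47}. Equivalently: if it were, the tower law would give 18 = [F_{607^18}:F_607] dividing [F_{607^47}:F_607] = 47, contradiction.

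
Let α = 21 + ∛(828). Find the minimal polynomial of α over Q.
m_α(x) = x^3 - 63x^2 + 1323x - 10089

Set β = α - 21 = ∛(828), so β^3 = 828. Then (α - 21)^3 - 828 = 0, i.e. α is a root of g(x) = (x - 21)^3 - 828 = x^3 - 63x^2 + 1323x - 10089. Since g(x) = h(x - 21) where h(x) = x^3 - 828, and h is irreducible over Q (because 828 is not a perfect cube, so h has no rational root, and a monic cubic with no rational root is irreducible), g is also irreducible (irreducibility is preserved under the substitution x → x - 21). Hence m_α(x) = x^3 - 63x^2 + 1323x - 10089.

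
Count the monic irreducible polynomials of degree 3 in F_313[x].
There are 10221328 monic irreducible polynomials of degree 3 over F_313

Each element of F_{313^3} that lies in no proper subfield is a root of exactly one monic irreducible of degree 3 over F_313, and each such polynomial has 3 distinct roots in F_{313^3}. By Möbius inversion the count is N_313(3) = (1/3) Σ_{d|3} μ(3/d) · 313^d = (1/3)(μ(3)·313^1 + μ(1)·313^3) = 30663984/3 = 10221328.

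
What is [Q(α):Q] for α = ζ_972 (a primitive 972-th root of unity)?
[Q(α):Q] = 324

The minimal polynomial of ζ_972 over Q is the 972-th cyclotomic polynomial Φ_972(x), which is irreducible over Q and has degree φ(972) = 324. Hence [Q(α):Q] = φ(972) = 324.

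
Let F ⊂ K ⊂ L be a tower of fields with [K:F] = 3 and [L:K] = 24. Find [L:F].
[L:F] = 72

The tower law says that for any tower of field extensions F ⊂ K ⊂ L with finite degrees, [L:F] = [L:K] · [K:F]. Here this gives [L:F] = 24 · 3 = 72.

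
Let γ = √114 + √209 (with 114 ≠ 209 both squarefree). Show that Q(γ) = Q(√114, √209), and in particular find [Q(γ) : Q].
[Q(γ) : Q] = 4 (equivalently, Q(γ) = Q(√114, √209))

Obviously Q(γ) ⊆ Q(√114, √209), and [Q(√114, √209):Q] = 4 (since 114, 209 are distinct squarefree integers > 1 with 23826 not a perfect square). To show equality we compute the minimal polynomial of γ. From γ = √114 + √209: γ^2 = 114 + 2√(23826) + 209 = 323 + 2√(23826), so γ^2 - 323 = 2√(23826); squaring, (γ^2 - 323)^2 = 4·23826, i.e. γ^4 - 646γ^2 + 104329 - 95304 = 0, i.e. γ^4 - 646γ^2 + 9025 = 0. So γ is a root of x^4 - 646x^2 + 9025. This polynomial is irreducible over Q: it has no rational root (each ±√114 ± √209 is irrational), and any factorization into two quadratics over Q would force √(23826) ∈ Q (pairing opposite roots) or √114, √209 ∈ Q (other pairings), all impossible. Hence [Q(γ):Q] = 4 = [Q(√114, √209):Q], so Q(γ) = Q(√114, √209).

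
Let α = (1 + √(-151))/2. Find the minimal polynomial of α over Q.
m_α(x) = x^2 - x + 38

From 2α - 1 = √(-151), squaring gives (2α - 1)^2 = -151, i.e. 4α^2 - 4α + 1 = -151, so α^2 - α + (1 + 151)/4 = 0. Since -151 ≡ 1 (mod 4), (1 + 151)/4 = 38 ∈ Z. The polynomial x^2 - x + 38 has discriminant 1 - 4·(38) = -151, which is not a perfect square in Q (d = -151 is squarefree and ≠ 1), so x^2 - x + 38 is irreducible over Q. It is the minimal polynomial of α.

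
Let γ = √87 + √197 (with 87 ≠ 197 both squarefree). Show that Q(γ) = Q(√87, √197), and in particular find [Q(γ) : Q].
[Q(γ) : Q] = 4 (equivalently, Q(γ) = Q(√87, √197))

Obviously Q(γ) ⊆ Q(√87, √197), and [Q(√87, √197):Q] = 4 (since 87, 197 are distinct squarefree integers > 1 with 17139 not a perfect square). To show equality we compute the minimal polynomial of γ. From γ = √87 + √197: γ^2 = 87 + 2√(17139) + 197 = 284 + 2√(17139), so γ^2 - 284 = 2√(17139); squaring, (γ^2 - 284)^2 = 4·17139, i.e. γ^4 - 568γ^2 + 80656 - 68556 = 0, i.e. γ^4 - 568γ^2 + 12100 = 0. So γ is a root of x^4 - 568x^2 + 12100. This polynomial is irreducible over Q: it has no rational root (each ±√87 ± √197 is irrational), and any factorization into two quadratics over Q would force √(17139) ∈ Q (pairing opposite roots) or √87, √197 ∈ Q (other pairings), all impossible. Hence [Q(γ):Q] = 4 = [Q(√87, √197):Q], so Q(γ) = Q(√87, √197).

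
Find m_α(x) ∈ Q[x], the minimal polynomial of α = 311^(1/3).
m_α(x) = x^3 - 311

α satisfies α^3 = 311, so x^3 - 311 annihilates α. By the rational root test, a rational root p/q (in lowest terms) of x^3 - 311 would satisfy p^3 = 311 q^3, forcing q = 1 and p^3 = 311; but 311 is not a perfect cube, contradiction. A monic cubic over Q with no rational root is irreducible (any nontrivial factorization would include a linear factor). Hence x^3 - 311 is the minimal polynomial of α, and in particular [Q(α):Q] = 3.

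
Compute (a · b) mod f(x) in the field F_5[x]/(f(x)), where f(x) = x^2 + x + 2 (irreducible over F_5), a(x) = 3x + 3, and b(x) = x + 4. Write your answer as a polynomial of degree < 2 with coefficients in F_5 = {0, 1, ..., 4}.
a · b ≡ 2x + 1 (mod f(x))

Multiply in F_5[x]: a(x)·b(x) = (3x + 3)·(x + 4) = 3x^2 + 2. This has degree ≥ 2, so divide by f(x) over F_5: 3x^2 + 2 = (3)·(x^2 + x + 2) + (2x + 1). Hence a·b ≡ 2x + 1 (mod f). (F_5[x]/(f) is a field with 5^2 = 25 elements since f is irreducible of degree 2.)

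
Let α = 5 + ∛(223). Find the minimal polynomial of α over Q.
m_α(x) = x^3 - 15x^2 + 75x - 348

Set β = α - 5 = ∛(223), so β^3 = 223. Then (α - 5)^3 - 223 = 0, i.e. α is a root of g(x) = (x - 5)^3 - 223 = x^3 - 15x^2 + 75x - 348. Since g(x) = h(x - 5) where h(x) = x^3 - 223, and h is irreducible over Q (because 223 is not a perfect cube, so h has no rational root, and a monic cubic with no rational root is irreducible), g is also irreducible (irreducibility is preserved under the substitution x → x - 5). Hence m_α(x) = x^3 - 15x^2 + 75x - 348.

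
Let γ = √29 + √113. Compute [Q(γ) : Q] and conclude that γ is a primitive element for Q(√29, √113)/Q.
[Q(γ) : Q] = 4 (equivalently, Q(γ) = Q(√29, √113))

Obviously Q(γ) ⊆ Q(√29, √113), and [Q(√29, √113):Q] = 4 (since 29, 113 are distinct squarefree integers > 1 with 3277 not a perfect square). To show equality we compute the minimal polynomial of γ. From γ = √29 + √113: γ^2 = 29 + 2√(3277) + 113 = 142 + 2√(3277), so γ^2 - 142 = 2√(3277); squaring, (γ^2 - 142)^2 = 4·3277, i.e. γ^4 - 284γ^2 + 20164 - 13108 = 0, i.e. γ^4 - 284γ^2 + 7056 = 0. So γ is a root of x^4 - 284x^2 + 7056. This polynomial is irreducible over Q: it has no rational root (each ±√29 ± √113 is irrational), and any factorization into two quadratics over Q would force √(3277) ∈ Q (pairing opposite roots) or √29, √113 ∈ Q (other pairings), all impossible. Hence [Q(γ):Q] = 4 = [Q(√29, √113):Q], so Q(γ) = Q(√29, √113).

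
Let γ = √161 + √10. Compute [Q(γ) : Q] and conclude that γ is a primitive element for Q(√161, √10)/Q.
[Q(γ) : Q] = 4 (equivalently, Q(γ) = Q(√161, √10))

Obviously Q(γ) ⊆ Q(√161, √10), and [Q(√161, √10):Q] = 4 (since 161, 10 are distinct squarefree integers > 1 with 1610 not a perfect square). To show equality we compute the minimal polynomial of γ. From γ = √161 + √10: γ^2 = 161 + 2√(1610) + 10 = 171 + 2√(1610), so γ^2 - 171 = 2√(1610); squaring, (γ^2 - 171)^2 = 4·1610, i.e. γ^4 - 342γ^2 + 29241 - 6440 = 0, i.e. γ^4 - 342γ^2 + 22801 = 0. So γ is a root of x^4 - 342x^2 + 22801. This polynomial is irreducible over Q: it has no rational root (each ±√161 ± √10 is irrational), and any factorization into two quadratics over Q would force √(1610) ∈ Q (pairing opposite roots) or √161, √10 ∈ Q (other pairings), all impossible. Hence [Q(γ):Q] = 4 = [Q(√161, √10):Q], so Q(γ) = Q(√161, √10).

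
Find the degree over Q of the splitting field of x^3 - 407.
[K : Q] = 6

The roots of x^3 - 407 are ∛407, ω∛407, ω^2∛407 where ω = e^(2πi/3) is a primitive cube root of unity, so K = Q(∛407, ω). Now [Q(∛407):Q] = 3 (since 407 is not a perfect cube, x^3 - 407 is irreducible) and [Q(ω):Q] = 2. Both 2 and 3 divide [K:Q], and [K:Q] ≤ 3·2 = 6, so [K:Q] = 6. (Equivalently: Q(∛407) ⊂ R but ω ∉ R, so [K : Q(∛407)] = 2.)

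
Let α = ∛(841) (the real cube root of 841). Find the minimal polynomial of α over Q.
m_α(x) = x^3 - 841

α satisfies α^3 = 841, so x^3 - 841 annihilates α. By the rational root test, a rational root p/q (in lowest terms) of x^3 - 841 would satisfy p^3 = 841 q^3, forcing q = 1 and p^3 = 841; but 841 is not a perfect cube, contradiction. A monic cubic over Q with no rational root is irreducible (any nontrivial factorization would include a linear factor). Hence x^3 - 841 is the minimal polynomial of α, and in particular [Q(α):Q] = 3.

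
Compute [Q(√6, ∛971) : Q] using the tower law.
[Q(√6, ∛971) : Q] = 6

Let L = Q(√6, ∛971). Since Q(√6) ⊂ L and [Q(√6):Q] = 2, the tower law gives 2 | [L:Q]. Likewise Q(∛971) ⊂ L with [Q(∛971):Q] = 3 (because 971 is not a perfect cube), so 3 | [L:Q]. As gcd(2,3) = 1, [L:Q] is divisible by 6. Conversely L is generated over Q by √6 and ∛971, so [L:Q] ≤ 2·3 = 6. Therefore [Q(√6, ∛971) : Q] = 6.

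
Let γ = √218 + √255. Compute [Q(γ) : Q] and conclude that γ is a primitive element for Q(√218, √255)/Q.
[Q(γ) : Q] = 4 (equivalently, Q(γ) = Q(√218, √255))

Obviously Q(γ) ⊆ Q(√218, √255), and [Q(√218, √255):Q] = 4 (since 218, 255 are distinct squarefree integers > 1 with 55590 not a perfect square). To show equality we compute the minimal polynomial of γ. From γ = √218 + √255: γ^2 = 218 + 2√(55590) + 255 = 473 + 2√(55590), so γ^2 - 473 = 2√(55590); squaring, (γ^2 - 473)^2 = 4·55590, i.e. γ^4 - 946γ^2 + 223729 - 222360 = 0, i.e. γ^4 - 946γ^2 + 1369 = 0. So γ is a root of x^4 - 946x^2 + 1369. This polynomial is irreducible over Q: it has no rational root (each ±√218 ± √255 is irrational), and any factorization into two quadratics over Q would force √(55590) ∈ Q (pairing opposite roots) or √218, √255 ∈ Q (other pairings), all impossible. Hence [Q(γ):Q] = 4 = [Q(√218, √255):Q], so Q(γ) = Q(√218, √255).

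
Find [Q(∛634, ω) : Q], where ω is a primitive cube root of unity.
[Q(∛634, ω) : Q] = 6

[Q(∛634):Q] = 3 (min poly x^3 - 634, irreducible since 634 is not a perfect cube). [Q(ω):Q] = 2 (min poly x^2 + x + 1). Since Q(∛634) ⊂ R and ω ∉ R, we have ω ∉ Q(∛634), so x^2 + x + 1 remains irreducible over Q(∛634) and [Q(∛634, ω) : Q(∛634)] = 2. By the tower law, [Q(∛634, ω) : Q] = 3 · 2 = 6. (In fact Q(∛634, ω) is the splitting field of x^3 - 634 over Q.)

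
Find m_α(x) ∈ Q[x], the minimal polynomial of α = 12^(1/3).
m_α(x) = x^3 - 12

α satisfies α^3 = 12, so x^3 - 12 annihilates α. By the rational root test, a rational root p/q (in lowest terms) of x^3 - 12 would satisfy p^3 = 12 q^3, forcing q = 1 and p^3 = 12; but 12 is not a perfect cube, contradiction. A monic cubic over Q with no rational root is irreducible (any nontrivial factorization would include a linear factor). Hence x^3 - 12 is the minimal polynomial of α, and in particular [Q(α):Q] = 3.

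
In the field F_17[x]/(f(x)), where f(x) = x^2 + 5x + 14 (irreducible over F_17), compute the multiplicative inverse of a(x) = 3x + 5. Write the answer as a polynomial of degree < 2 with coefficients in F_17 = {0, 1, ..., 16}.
a(x)^(-1) ≡ 6x + 3 (mod f(x))

Since f is irreducible over F_17, F_17[x]/(f) is a field and a(x) ≠ 0 has an inverse. Apply the extended Euclidean algorithm to f(x) and a(x) in F_17[x]: f(x) = (6x + 3)·a(x) + (16). The last nonzero remainder is the constant 16 = gcd(f, a) in F_17. Back-substituting through the division chain expresses 16 = s(x)·a(x) + t(x)·f(x) with s(x) ≡ 11x + 14 (mod f), so (11x + 14)·a(x) ≡ 16 (mod f). Multiplying by 16^(-1) ≡ 16 in F_17 gives a(x)^(-1) ≡ 16·(11x + 14) ≡ 6x + 3 (mod f). Check: (3x + 5)·(6x + 3) = x^2 + 5x + 15 ≡ 1 (mod x^2 + 5x + 14).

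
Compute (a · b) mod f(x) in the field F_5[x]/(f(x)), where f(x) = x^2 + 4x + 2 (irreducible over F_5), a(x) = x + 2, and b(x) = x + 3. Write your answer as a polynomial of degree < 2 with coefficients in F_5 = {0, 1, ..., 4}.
a · b ≡ x + 4 (mod f(x))

Multiply in F_5[x]: a(x)·b(x) = (x + 2)·(x + 3) = x^2 + 1. This has degree ≥ 2, so divide by f(x) over F_5: x^2 + 1 = (1)·(x^2 + 4x + 2) + (x + 4). Hence a·b ≡ x + 4 (mod f). (F_5[x]/(f) is a field with 5^2 = 25 elements since f is irreducible of degree 2.)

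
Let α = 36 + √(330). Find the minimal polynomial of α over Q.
m_α(x) = x^2 - 72x + 966

From α - 36 = √(330), squaring gives (α - 36)^2 = 330, i.e. α^2 - 72α + 1296 = 330, so α^2 - 72α + 966 = 0. The discriminant of x^2 - 72x + 966 is (-72)^2 - 4·(966) = 5184 - 3864 = 1320, and 4·(330) is not a perfect square in Q since 330 is squarefree and ≠ 1. Hence x^2 - 72x + 966 is irreducible over Q and is the minimal polynomial of α.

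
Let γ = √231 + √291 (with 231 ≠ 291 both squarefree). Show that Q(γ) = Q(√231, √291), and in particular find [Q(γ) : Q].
[Q(γ) : Q] = 4 (equivalently, Q(γ) = Q(√231, √291))

Obviously Q(γ) ⊆ Q(√231, √291), and [Q(√231, √291):Q] = 4 (since 231, 291 are distinct squarefree integers > 1 with 67221 not a perfect square). To show equality we compute the minimal polynomial of γ. From γ = √231 + √291: γ^2 = 231 + 2√(67221) + 291 = 522 + 2√(67221), so γ^2 - 522 = 2√(67221); squaring, (γ^2 - 522)^2 = 4·67221, i.e. γ^4 - 1044γ^2 + 272484 - 268884 = 0, i.e. γ^4 - 1044γ^2 + 3600 = 0. So γ is a root of x^4 - 1044x^2 + 3600. This polynomial is irreducible over Q: it has no rational root (each ±√231 ± √291 is irrational), and any factorization into two quadratics over Q would force √(67221) ∈ Q (pairing opposite roots) or √231, √291 ∈ Q (other pairings), all impossible. Hence [Q(γ):Q] = 4 = [Q(√231, √291):Q], so Q(γ) = Q(√231, √291).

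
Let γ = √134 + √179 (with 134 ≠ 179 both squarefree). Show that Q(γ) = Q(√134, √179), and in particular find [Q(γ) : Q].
[Q(γ) : Q] = 4 (equivalently, Q(γ) = Q(√134, √179))

Obviously Q(γ) ⊆ Q(√134, √179), and [Q(√134, √179):Q] = 4 (since 134, 179 are distinct squarefree integers > 1 with 23986 not a perfect square). To show equality we compute the minimal polynomial of γ. From γ = √134 + √179: γ^2 = 134 + 2√(23986) + 179 = 313 + 2√(23986), so γ^2 - 313 = 2√(23986); squaring, (γ^2 - 313)^2 = 4·23986, i.e. γ^4 - 626γ^2 + 97969 - 95944 = 0, i.e. γ^4 - 626γ^2 + 2025 = 0. So γ is a root of x^4 - 626x^2 + 2025. This polynomial is irreducible over Q: it has no rational root (each ±√134 ± √179 is irrational), and any factorization into two quadratics over Q would force √(23986) ∈ Q (pairing opposite roots) or √134, √179 ∈ Q (other pairings), all impossible. Hence [Q(γ):Q] = 4 = [Q(√134, √179):Q], so Q(γ) = Q(√134, √179).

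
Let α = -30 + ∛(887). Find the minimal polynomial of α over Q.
m_α(x) = x^3 + 90x^2 + 2700x + 26113

Set β = α + 30 = ∛(887), so β^3 = 887. Then (α + 30)^3 - 887 = 0, i.e. α is a root of g(x) = (x + 30)^3 - 887 = x^3 + 90x^2 + 2700x + 26113. Since g(x) = h(x + 30) where h(x) = x^3 - 887, and h is irreducible over Q (because 887 is not a perfect cube, so h has no rational root, and a monic cubic with no rational root is irreducible), g is also irreducible (irreducibility is preserved under the substitution x → x + 30). Hence m_α(x) = x^3 + 90x^2 + 2700x + 26113.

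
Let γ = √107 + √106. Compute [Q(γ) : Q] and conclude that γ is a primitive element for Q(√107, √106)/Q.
[Q(γ) : Q] = 4 (equivalently, Q(γ) = Q(√107, √106))

Obviously Q(γ) ⊆ Q(√107, √106), and [Q(√107, √106):Q] = 4 (since 107, 106 are distinct squarefree integers > 1 with 11342 not a perfect square). To show equality we compute the minimal polynomial of γ. From γ = √107 + √106: γ^2 = 107 + 2√(11342) + 106 = 213 + 2√(11342), so γ^2 - 213 = 2√(11342); squaring, (γ^2 - 213)^2 = 4·11342, i.e. γ^4 - 426γ^2 + 45369 - 45368 = 0, i.e. γ^4 - 426γ^2 + 1 = 0. So γ is a root of x^4 - 426x^2 + 1. This polynomial is irreducible over Q: it has no rational root (each ±√107 ± √106 is irrational), and any factorization into two quadratics over Q would force √(11342) ∈ Q (pairing opposite roots) or √107, √106 ∈ Q (other pairings), all impossible. Hence [Q(γ):Q] = 4 = [Q(√107, √106):Q], so Q(γ) = Q(√107, √106).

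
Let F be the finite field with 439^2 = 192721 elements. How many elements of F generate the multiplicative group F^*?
There are φ(192720) = 46080 primitive elements

F_q^* is cyclic of order q - 1 = 192720. A cyclic group of order m has exactly φ(m) generators. Here m = 192720 = 2^4 · 3 · 5 · 11 · 73, so the number of primitive elements is φ(192720) = 46080.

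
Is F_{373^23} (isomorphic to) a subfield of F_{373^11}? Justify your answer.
No: F_{373^23} is not a subfield of F_{373^11}

F_{p^m} embeds in F_{p^n} iff m | n. Here 23 ∤ 11 (since 11 = 0·23 + 11 with remainder 11 ≠ 0), so F_{373^23} is not a subfield of F_{373^11}. Equivalently: if it were, the tower law would give 23 = [F_{373^23}:F_373] dividing [F_{373^11}:F_373] = 11, contradiction.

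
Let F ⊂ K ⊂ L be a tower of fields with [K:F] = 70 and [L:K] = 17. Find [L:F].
[L:F] = 1190

The tower law says that for any tower of field extensions F ⊂ K ⊂ L with finite degrees, [L:F] = [L:K] · [K:F]. Here this gives [L:F] = 17 · 70 = 1190.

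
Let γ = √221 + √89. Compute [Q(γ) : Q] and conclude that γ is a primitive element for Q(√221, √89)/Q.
[Q(γ) : Q] = 4 (equivalently, Q(γ) = Q(√221, √89))

Obviously Q(γ) ⊆ Q(√221, √89), and [Q(√221, √89):Q] = 4 (since 221, 89 are distinct squarefree integers > 1 with 19669 not a perfect square). To show equality we compute the minimal polynomial of γ. From γ = √221 + √89: γ^2 = 221 + 2√(19669) + 89 = 310 + 2√(19669), so γ^2 - 310 = 2√(19669); squaring, (γ^2 - 310)^2 = 4·19669, i.e. γ^4 - 620γ^2 + 96100 - 78676 = 0, i.e. γ^4 - 620γ^2 + 17424 = 0. So γ is a root of x^4 - 620x^2 + 17424. This polynomial is irreducible over Q: it has no rational root (each ±√221 ± √89 is irrational), and any factorization into two quadratics over Q would force √(19669) ∈ Q (pairing opposite roots) or √221, √89 ∈ Q (other pairings), all impossible. Hence [Q(γ):Q] = 4 = [Q(√221, √89):Q], so Q(γ) = Q(√221, √89).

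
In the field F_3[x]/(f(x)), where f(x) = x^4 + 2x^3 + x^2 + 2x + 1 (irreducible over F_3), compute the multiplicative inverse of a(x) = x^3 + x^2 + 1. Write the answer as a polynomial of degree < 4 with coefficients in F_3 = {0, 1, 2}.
a(x)^(-1) ≡ x^3 + 2x^2 + x + 1 (mod f(x))

Since f is irreducible over F_3, F_3[x]/(f) is a field and a(x) ≠ 0 has an inverse. Apply the extended Euclidean algorithm to f(x) and a(x) in F_3[x]: f(x) = (x + 1)·a(x) + (x);  a(x) = (x^2 + x)·(x) + (1). The last nonzero remainder is the constant 1 = gcd(f, a) in F_3. Back-substituting through the division chain expresses 1 = s(x)·a(x) + t(x)·f(x) with s(x) ≡ x^3 + 2x^2 + x + 1 (mod f), so a(x)^(-1) ≡ s(x) = x^3 + 2x^2 + x + 1 (mod f). Check: (x^3 + x^2 + 1)·(x^3 + 2x^2 + x + 1) = x^6 + x + 1 ≡ 1 (mod x^4 + 2x^3 + x^2 + 2x + 1).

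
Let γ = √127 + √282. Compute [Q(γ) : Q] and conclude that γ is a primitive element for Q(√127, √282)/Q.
[Q(γ) : Q] = 4 (equivalently, Q(γ) = Q(√127, √282))

Obviously Q(γ) ⊆ Q(√127, √282), and [Q(√127, √282):Q] = 4 (since 127, 282 are distinct squarefree integers > 1 with 35814 not a perfect square). To show equality we compute the minimal polynomial of γ. From γ = √127 + √282: γ^2 = 127 + 2√(35814) + 282 = 409 + 2√(35814), so γ^2 - 409 = 2√(35814); squaring, (γ^2 - 409)^2 = 4·35814, i.e. γ^4 - 818γ^2 + 167281 - 143256 = 0, i.e. γ^4 - 818γ^2 + 24025 = 0. So γ is a root of x^4 - 818x^2 + 24025. This polynomial is irreducible over Q: it has no rational root (each ±√127 ± √282 is irrational), and any factorization into two quadratics over Q would force √(35814) ∈ Q (pairing opposite roots) or √127, √282 ∈ Q (other pairings), all impossible. Hence [Q(γ):Q] = 4 = [Q(√127, √282):Q], so Q(γ) = Q(√127, √282).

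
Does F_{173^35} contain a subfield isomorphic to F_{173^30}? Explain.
No: F_{173^30} is not a subfield of F_{173^35}

F_{p^m} embeds in F_{p^n} iff m | n. Here 30 ∤ 35 (since 35 = 1·30 + 5 with remainder 5 ≠ 0), so F_{173^30} is not a subfield of F_{173^35}. Equivalently: if it were, the tower law would give 30 = [F_{173^30}:F_173] dividing [F_{173^35}:F_173] = 35, contradiction.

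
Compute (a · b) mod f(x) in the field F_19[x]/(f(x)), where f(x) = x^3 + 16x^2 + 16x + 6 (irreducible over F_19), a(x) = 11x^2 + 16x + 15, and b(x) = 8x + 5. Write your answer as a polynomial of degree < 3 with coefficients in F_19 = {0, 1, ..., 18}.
a · b ≡ 10x^2 + 8x + 3 (mod f(x))

Multiply in F_19[x]: a(x)·b(x) = (11x^2 + 16x + 15)·(8x + 5) = 12x^3 + 12x^2 + 10x + 18. This has degree ≥ 3, so divide by f(x) over F_19: 12x^3 + 12x^2 + 10x + 18 = (12)·(x^3 + 16x^2 + 16x + 6) + (10x^2 + 8x + 3). Hence a·b ≡ 10x^2 + 8x + 3 (mod f). (F_19[x]/(f) is a field with 19^3 = 6859 elements since f is irreducible of degree 3.)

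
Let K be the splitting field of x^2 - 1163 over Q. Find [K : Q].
[K : Q] = 2

f(x) = x^2 - 1163 factors as (x - √1163)(x + √1163). The splitting field is K = Q(√1163). Since 1163 is squarefree and > 1, it is not a perfect square, so x^2 - 1163 is irreducible over Q and [Q(√1163) : Q] = 2. Hence [K : Q] = 2.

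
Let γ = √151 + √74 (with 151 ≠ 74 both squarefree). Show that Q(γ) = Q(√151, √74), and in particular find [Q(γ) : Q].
[Q(γ) : Q] = 4 (equivalently, Q(γ) = Q(√151, √74))

Obviously Q(γ) ⊆ Q(√151, √74), and [Q(√151, √74):Q] = 4 (since 151, 74 are distinct squarefree integers > 1 with 11174 not a perfect square). To show equality we compute the minimal polynomial of γ. From γ = √151 + √74: γ^2 = 151 + 2√(11174) + 74 = 225 + 2√(11174), so γ^2 - 225 = 2√(11174); squaring, (γ^2 - 225)^2 = 4·11174, i.e. γ^4 - 450γ^2 + 50625 - 44696 = 0, i.e. γ^4 - 450γ^2 + 5929 = 0. So γ is a root of x^4 - 450x^2 + 5929. This polynomial is irreducible over Q: it has no rational root (each ±√151 ± √74 is irrational), and any factorization into two quadratics over Q would force √(11174) ∈ Q (pairing opposite roots) or √151, √74 ∈ Q (other pairings), all impossible. Hence [Q(γ):Q] = 4 = [Q(√151, √74):Q], so Q(γ) = Q(√151, √74).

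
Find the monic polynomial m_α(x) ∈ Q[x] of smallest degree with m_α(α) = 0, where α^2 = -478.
m_α(x) = x^2 + 478

α satisfies α^2 + 478 = 0, so x^2 + 478 annihilates α. Since d = -478 is squarefree and ≠ 1, it is not a perfect square in Q, so x^2 + 478 has no rational root and is therefore irreducible over Q (a degree-2 polynomial over a field is irreducible iff it has no root). Hence m_α(x) = x^2 + 478.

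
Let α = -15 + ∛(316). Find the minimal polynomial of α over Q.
m_α(x) = x^3 + 45x^2 + 675x + 3059

Set β = α + 15 = ∛(316), so β^3 = 316. Then (α + 15)^3 - 316 = 0, i.e. α is a root of g(x) = (x + 15)^3 - 316 = x^3 + 45x^2 + 675x + 3059. Since g(x) = h(x + 15) where h(x) = x^3 - 316, and h is irreducible over Q (because 316 is not a perfect cube, so h has no rational root, and a monic cubic with no rational root is irreducible), g is also irreducible (irreducibility is preserved under the substitution x → x + 15). Hence m_α(x) = x^3 + 45x^2 + 675x + 3059.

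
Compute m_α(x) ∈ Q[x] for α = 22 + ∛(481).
m_α(x) = x^3 - 66x^2 + 1452x - 11129

Set β = α - 22 = ∛(481), so β^3 = 481. Then (α - 22)^3 - 481 = 0, i.e. α is a root of g(x) = (x - 22)^3 - 481 = x^3 - 66x^2 + 1452x - 11129. Since g(x) = h(x - 22) where h(x) = x^3 - 481, and h is irreducible over Q (because 481 is not a perfect cube, so h has no rational root, and a monic cubic with no rational root is irreducible), g is also irreducible (irreducibility is preserved under the substitution x → x - 22). Hence m_α(x) = x^3 - 66x^2 + 1452x - 11129.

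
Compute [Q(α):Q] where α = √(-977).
[Q(α):Q] = 2

[Q(α):Q] equals the degree of the minimal polynomial of α. Here α^2 = -977 and x^2 + 977 is irreducible (d = -977 is squarefree, ≠ 1, hence not a square), so deg(m_α) = 2. Thus [Q(α):Q] = 2.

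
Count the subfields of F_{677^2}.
F_{677^2} has 2 subfields

The subfields of F_{p^n} are exactly the fields F_{p^d} for d | n (each is the fixed field of the unique index-d subgroup of Gal(F_{p^n}/F_p) ≅ Z/nZ). The divisors of n = 2 are {1, 2}, giving 2 subfields: F_{677^1}, F_{677^2}.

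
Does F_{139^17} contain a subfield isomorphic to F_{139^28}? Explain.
No: F_{139^28} is not a subfield of F_{139^17}

F_{p^m} embeds in F_{p^n} iff m | n. Here 28 ∤ 17 (since 17 = 0·28 + 17 with remainder 17 ≠ 0), so F_{139^28} is not a subfield of F_{139^17}. Equivalently: if it were, the tower law would give 28 = [F_{139^28}:F_139] dividing [F_{139^17}:F_139] = 17, contradiction.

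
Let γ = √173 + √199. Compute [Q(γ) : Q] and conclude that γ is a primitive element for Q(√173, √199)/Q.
[Q(γ) : Q] = 4 (equivalently, Q(γ) = Q(√173, √199))

Obviously Q(γ) ⊆ Q(√173, √199), and [Q(√173, √199):Q] = 4 (since 173, 199 are distinct squarefree integers > 1 with 34427 not a perfect square). To show equality we compute the minimal polynomial of γ. From γ = √173 + √199: γ^2 = 173 + 2√(34427) + 199 = 372 + 2√(34427), so γ^2 - 372 = 2√(34427); squaring, (γ^2 - 372)^2 = 4·34427, i.e. γ^4 - 744γ^2 + 138384 - 137708 = 0, i.e. γ^4 - 744γ^2 + 676 = 0. So γ is a root of x^4 - 744x^2 + 676. This polynomial is irreducible over Q: it has no rational root (each ±√173 ± √199 is irrational), and any factorization into two quadratics over Q would force √(34427) ∈ Q (pairing opposite roots) or √173, √199 ∈ Q (other pairings), all impossible. Hence [Q(γ):Q] = 4 = [Q(√173, √199):Q], so Q(γ) = Q(√173, √199).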